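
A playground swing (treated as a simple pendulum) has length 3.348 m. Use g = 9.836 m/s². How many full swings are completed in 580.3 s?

158

T = 2π√(L/g) = 2π√(3.348/9.836) = 3.6658 s.
Number of complete oscillations = ⌊580.3/3.6658⌋ = ⌊158.30⌋ = 158.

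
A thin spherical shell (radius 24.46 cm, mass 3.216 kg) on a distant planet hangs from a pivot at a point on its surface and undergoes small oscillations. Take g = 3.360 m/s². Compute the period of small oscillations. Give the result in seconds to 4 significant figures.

I_cm = (2/3)mr² = 0.12827 kg·m². The pivot is at distance d = 0.2446 m from the centre of mass.
By the parallel-axis theorem, I = I_cm + md² = 0.12827 + 0.19241 = 0.32068 kg·m².
T = 2π√(I/(mgd)) = 2π√(0.32068/(3.216 × 3.360 × 0.2446)) = 2.189 s.

2.189 s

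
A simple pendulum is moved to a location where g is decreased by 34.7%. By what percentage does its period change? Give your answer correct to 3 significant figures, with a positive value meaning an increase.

T ∝ 1/√g, so T'/T = 1/√(0.6530) = 1.237.
Percentage change in T = (1.237 − 1) × 100% = 23.7%.

23.7%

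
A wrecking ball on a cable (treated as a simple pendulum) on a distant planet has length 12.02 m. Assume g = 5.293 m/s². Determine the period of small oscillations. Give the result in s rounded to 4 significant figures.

T = 2π√(L/g) = 2π√(12.02/5.293) = 2π × 1.5070 = 9.468 s.

9.468 s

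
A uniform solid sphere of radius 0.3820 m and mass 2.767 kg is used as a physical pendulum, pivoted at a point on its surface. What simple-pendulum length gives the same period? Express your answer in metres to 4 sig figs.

The equivalent simple-pendulum length is L_eq = I/(md), where I is about the pivot and d = 0.38200 m.
I_cm = (2/5)mR² = 0.16151 kg·m², so I = I_cm + md² = 0.16151 + 0.40377 = 0.56528 kg·m².
L_eq = 0.56528/(2.767 × 0.38200) = 0.5348 m.

0.5348 m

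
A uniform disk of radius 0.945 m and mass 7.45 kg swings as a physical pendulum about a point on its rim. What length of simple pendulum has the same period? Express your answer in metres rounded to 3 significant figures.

The equivalent simple-pendulum length is L_eq = I/(md), where I is about the pivot and d = 0.9450 m.
I_cm = ½mR² = 3.327 kg·m², so I = I_cm + md² = 3.327 + 6.653 = 9.980 kg·m².
L_eq = 9.980/(7.45 × 0.9450) = 1.42 m.

1.42 m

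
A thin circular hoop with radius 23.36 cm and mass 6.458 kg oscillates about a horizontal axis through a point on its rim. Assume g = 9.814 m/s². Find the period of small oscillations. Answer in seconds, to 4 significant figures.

I_cm = mr² = 0.35241 kg·m². The pivot is at distance d = 0.2336 m from the centre of mass.
By the parallel-axis theorem, I = I_cm + md² = 0.35241 + 0.35241 = 0.70481 kg·m².
T = 2π√(I/(mgd)) = 2π√(0.70481/(6.458 × 9.814 × 0.2336)) = 1.371 s.

1.371 s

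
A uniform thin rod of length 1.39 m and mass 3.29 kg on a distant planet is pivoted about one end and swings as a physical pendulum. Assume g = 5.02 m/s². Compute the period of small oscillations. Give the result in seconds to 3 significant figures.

2.70 s

For a physical pendulum T = 2π√(I/(mgd)), with d = 0.6950 m from pivot to centre of mass.
I_cm = mL²/12 = 3.29 × 1.39²/12 = 0.5297 kg·m²; I = I_cm + md² = 0.5297 + 3.29 × 0.6950² = 2.119 kg·m².
T = 2π√(2.119/(3.29 × 5.02 × 0.6950)) = 2.70 s.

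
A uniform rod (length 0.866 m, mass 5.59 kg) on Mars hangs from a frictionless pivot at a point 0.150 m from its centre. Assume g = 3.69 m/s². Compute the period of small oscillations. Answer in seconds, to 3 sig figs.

2.46 s

For a physical pendulum T = 2π√(I/(mgd)), with d = 0.1500 m from pivot to centre of mass.
I_cm = mL²/12 = 5.59 × 0.866²/12 = 0.3494 kg·m²; I = I_cm + md² = 0.3494 + 5.59 × 0.1500² = 0.4751 kg·m².
T = 2π√(0.4751/(5.59 × 3.69 × 0.1500)) = 2.46 s.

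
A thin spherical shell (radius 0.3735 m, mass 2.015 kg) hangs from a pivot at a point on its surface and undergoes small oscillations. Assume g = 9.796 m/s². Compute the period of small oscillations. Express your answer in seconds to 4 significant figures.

I_cm = (2/3)mr² = 0.18740 kg·m². The pivot is at distance d = 0.3735 m from the centre of mass.
By the parallel-axis theorem, I = I_cm + md² = 0.18740 + 0.28110 = 0.46850 kg·m².
T = 2π√(I/(mgd)) = 2π√(0.46850/(2.015 × 9.796 × 0.3735)) = 1.584 s.

1.584 s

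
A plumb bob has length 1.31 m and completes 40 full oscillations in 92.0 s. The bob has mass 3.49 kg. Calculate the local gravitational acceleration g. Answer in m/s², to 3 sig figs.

9.78 m/s²

T = 92.0/40 = 2.300 s.
From T = 2π√(L/g), g = 4π²L/T² = 4π² × 1.31/2.300² = 9.78 m/s².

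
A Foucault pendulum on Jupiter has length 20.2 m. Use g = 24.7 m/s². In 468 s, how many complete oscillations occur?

T = 2π√(L/g) = 2π√(20.2/24.7) = 5.682 s.
Number of complete oscillations = ⌊468/5.682⌋ = ⌊82.36⌋ = 82.

82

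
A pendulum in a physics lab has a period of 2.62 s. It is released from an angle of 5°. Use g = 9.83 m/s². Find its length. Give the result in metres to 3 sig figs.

1.71 m

From T = 2π√(L/g), L = gT²/(4π²) = 9.83 × 2.620²/(4π²) = 1.71 m.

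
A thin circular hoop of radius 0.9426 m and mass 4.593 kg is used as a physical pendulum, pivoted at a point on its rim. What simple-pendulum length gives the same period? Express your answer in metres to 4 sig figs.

The equivalent simple-pendulum length is L_eq = I/(md), where I is about the pivot and d = 0.94260 m.
I_cm = mR² = 4.0809 kg·m², so I = I_cm + md² = 4.0809 + 4.0809 = 8.1617 kg·m².
L_eq = 8.1617/(4.593 × 0.94260) = 1.885 m.

1.885 m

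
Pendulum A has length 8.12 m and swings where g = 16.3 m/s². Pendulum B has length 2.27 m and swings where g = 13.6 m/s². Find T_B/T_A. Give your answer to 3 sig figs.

0.579

T = 2π√(L/g), so T_B/T_A = √((L_B/g_B)/(L_A/g_A)) = √((2.27/13.6)/(8.12/16.3)) = 0.579.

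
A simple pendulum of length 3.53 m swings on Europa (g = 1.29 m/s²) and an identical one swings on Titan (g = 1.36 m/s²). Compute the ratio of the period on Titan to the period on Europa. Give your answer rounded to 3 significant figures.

T ∝ 1/√g, so T₂/T₁ = √(g₁/g₂) = √(1.29/1.36) = 0.974.

0.974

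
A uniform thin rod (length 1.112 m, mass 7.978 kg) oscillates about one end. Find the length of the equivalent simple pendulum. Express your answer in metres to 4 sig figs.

The equivalent simple-pendulum length is L_eq = I/(md), where I is about the pivot and d = 0.55600 m.
I_cm = (1/12)mL² = 0.82210 kg·m², so I = I_cm + md² = 0.82210 + 2.4663 = 3.2884 kg·m².
L_eq = 3.2884/(7.978 × 0.55600) = 0.7413 m.

0.7413 m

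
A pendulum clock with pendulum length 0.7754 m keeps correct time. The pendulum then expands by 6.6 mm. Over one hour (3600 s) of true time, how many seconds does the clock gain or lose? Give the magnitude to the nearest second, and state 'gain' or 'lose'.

lose 15 s

T ∝ √L, so T'/T = √(0.78200/0.7754) = 1.00425.
In 3600 s of true time the clock registers 3600/1.00425 = 3584.8 s, so it loses 15 s.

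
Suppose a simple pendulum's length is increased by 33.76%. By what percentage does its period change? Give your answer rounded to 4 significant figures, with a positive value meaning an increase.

T ∝ √L, so T'/T = √(1.3376) = 1.1565.
Percentage change in T = (1.1565 − 1) × 100% = 15.65%.

15.65%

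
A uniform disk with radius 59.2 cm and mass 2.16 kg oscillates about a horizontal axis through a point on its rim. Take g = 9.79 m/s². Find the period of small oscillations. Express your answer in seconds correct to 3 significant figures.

I_cm = ½mr² = 0.3785 kg·m². The pivot is at distance d = 0.592 m from the centre of mass.
By the parallel-axis theorem, I = I_cm + md² = 0.3785 + 0.7570 = 1.136 kg·m².
T = 2π√(I/(mgd)) = 2π√(1.136/(2.16 × 9.79 × 0.592)) = 1.89 s.

1.89 s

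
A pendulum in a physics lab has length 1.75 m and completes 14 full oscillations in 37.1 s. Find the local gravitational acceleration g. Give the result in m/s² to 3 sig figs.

9.84 m/s²

T = 37.1/14 = 2.650 s.
From T = 2π√(L/g), g = 4π²L/T² = 4π² × 1.75/2.650² = 9.84 m/s².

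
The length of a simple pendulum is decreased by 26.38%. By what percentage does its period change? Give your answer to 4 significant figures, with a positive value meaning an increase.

T ∝ √L, so T'/T = √(0.73620) = 0.85802.
Percentage change in T = (0.85802 − 1) × 100% = -14.20%.

-14.20%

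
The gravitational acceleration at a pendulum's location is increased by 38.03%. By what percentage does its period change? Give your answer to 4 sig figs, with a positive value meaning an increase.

-14.88%

T ∝ 1/√g, so T'/T = 1/√(1.3803) = 0.85116.
Percentage change in T = (0.85116 − 1) × 100% = -14.88%.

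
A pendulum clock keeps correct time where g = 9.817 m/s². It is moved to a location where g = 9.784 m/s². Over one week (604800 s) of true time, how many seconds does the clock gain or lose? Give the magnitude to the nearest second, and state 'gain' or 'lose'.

The clock's period scales as T ∝ 1/√g, so T'/T = √(9.817/9.784) = 1.00169.
In 604800 s of true time the clock registers 604800/1.00169 = 603782.6 s, so it loses 1017 s.

lose 1017 s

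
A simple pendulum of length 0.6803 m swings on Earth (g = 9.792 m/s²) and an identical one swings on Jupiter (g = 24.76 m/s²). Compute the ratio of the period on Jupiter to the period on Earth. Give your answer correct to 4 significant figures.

0.6289

T ∝ 1/√g, so T₂/T₁ = √(g₁/g₂) = √(9.792/24.76) = 0.6289.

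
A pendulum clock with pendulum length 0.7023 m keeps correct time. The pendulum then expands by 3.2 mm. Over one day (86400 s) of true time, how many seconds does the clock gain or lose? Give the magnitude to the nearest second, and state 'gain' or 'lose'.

T ∝ √L, so T'/T = √(0.70550/0.7023) = 1.00228.
In 86400 s of true time the clock registers 86400/1.00228 = 86203.8 s, so it loses 196 s.

lose 196 s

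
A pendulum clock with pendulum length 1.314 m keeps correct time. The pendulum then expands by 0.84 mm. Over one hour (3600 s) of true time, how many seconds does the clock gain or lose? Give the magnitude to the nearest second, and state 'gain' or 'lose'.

T ∝ √L, so T'/T = √(1.31484/1.314) = 1.00032.
In 3600 s of true time the clock registers 3600/1.00032 = 3598.8 s, so it loses 1 s.

lose 1 s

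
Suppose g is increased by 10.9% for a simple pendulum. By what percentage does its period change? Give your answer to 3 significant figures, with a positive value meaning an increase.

-5.04%

T ∝ 1/√g, so T'/T = 1/√(1.109) = 0.9496.
Percentage change in T = (0.9496 − 1) × 100% = -5.04%.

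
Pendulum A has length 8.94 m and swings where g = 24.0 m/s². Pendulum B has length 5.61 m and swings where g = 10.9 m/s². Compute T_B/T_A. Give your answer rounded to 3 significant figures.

T = 2π√(L/g), so T_B/T_A = √((L_B/g_B)/(L_A/g_A)) = √((5.61/10.9)/(8.94/24.0)) = 1.18.

1.18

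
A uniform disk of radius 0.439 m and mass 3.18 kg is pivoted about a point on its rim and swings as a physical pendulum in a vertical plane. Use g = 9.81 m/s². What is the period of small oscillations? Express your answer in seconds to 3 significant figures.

I_cm = ½mr² = 0.3064 kg·m². The pivot is at distance d = 0.439 m from the centre of mass.
By the parallel-axis theorem, I = I_cm + md² = 0.3064 + 0.6129 = 0.9193 kg·m².
T = 2π√(I/(mgd)) = 2π√(0.9193/(3.18 × 9.81 × 0.439)) = 1.63 s.

1.63 s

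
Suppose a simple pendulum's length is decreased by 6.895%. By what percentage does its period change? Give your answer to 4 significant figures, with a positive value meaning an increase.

-3.509%

T ∝ √L, so T'/T = √(0.93105) = 0.96491.
Percentage change in T = (0.96491 − 1) × 100% = -3.509%.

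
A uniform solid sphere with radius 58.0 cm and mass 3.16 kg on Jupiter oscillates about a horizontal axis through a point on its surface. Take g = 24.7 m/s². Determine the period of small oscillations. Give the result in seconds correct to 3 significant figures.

I_cm = (2/5)mr² = 0.4252 kg·m². The pivot is at distance d = 0.580 m from the centre of mass.
By the parallel-axis theorem, I = I_cm + md² = 0.4252 + 1.063 = 1.488 kg·m².
T = 2π√(I/(mgd)) = 2π√(1.488/(3.16 × 24.7 × 0.580)) = 1.14 s.

1.14 s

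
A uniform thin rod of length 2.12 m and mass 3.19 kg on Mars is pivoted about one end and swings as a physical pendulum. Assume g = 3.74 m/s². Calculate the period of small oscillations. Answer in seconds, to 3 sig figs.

3.86 s

For a physical pendulum T = 2π√(I/(mgd)), with d = 1.060 m from pivot to centre of mass.
I_cm = mL²/12 = 3.19 × 2.12²/12 = 1.195 kg·m²; I = I_cm + md² = 1.195 + 3.19 × 1.060² = 4.779 kg·m².
T = 2π√(4.779/(3.19 × 3.74 × 1.060)) = 3.86 s.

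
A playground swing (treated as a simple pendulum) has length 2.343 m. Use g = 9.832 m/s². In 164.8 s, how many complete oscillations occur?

53

T = 2π√(L/g) = 2π√(2.343/9.832) = 3.0672 s.
Number of complete oscillations = ⌊164.8/3.0672⌋ = ⌊53.729⌋ = 53.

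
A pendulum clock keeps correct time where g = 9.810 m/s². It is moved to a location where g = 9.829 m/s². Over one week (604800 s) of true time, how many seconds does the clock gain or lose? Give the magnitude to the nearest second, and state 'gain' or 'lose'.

The clock's period scales as T ∝ 1/√g, so T'/T = √(9.810/9.829) = 0.999033.
In 604800 s of true time the clock registers 604800/0.999033 = 605385.4 s, so it gains 585 s.

gain 585 s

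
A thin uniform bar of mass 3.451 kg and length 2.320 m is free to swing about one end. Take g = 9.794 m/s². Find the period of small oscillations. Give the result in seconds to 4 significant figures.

2.497 s

For a physical pendulum T = 2π√(I/(mgd)), with d = 1.1600 m from pivot to centre of mass.
I_cm = mL²/12 = 3.451 × 2.320²/12 = 1.5479 kg·m²; I = I_cm + md² = 1.5479 + 3.451 × 1.1600² = 6.1916 kg·m².
T = 2π√(6.1916/(3.451 × 9.794 × 1.1600)) = 2.497 s.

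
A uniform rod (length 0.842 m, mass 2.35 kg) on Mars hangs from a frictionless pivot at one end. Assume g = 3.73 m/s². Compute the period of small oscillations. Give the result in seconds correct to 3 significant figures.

2.44 s

For a physical pendulum T = 2π√(I/(mgd)), with d = 0.4210 m from pivot to centre of mass.
I_cm = mL²/12 = 2.35 × 0.842²/12 = 0.1388 kg·m²; I = I_cm + md² = 0.1388 + 2.35 × 0.4210² = 0.5554 kg·m².
T = 2π√(0.5554/(2.35 × 3.73 × 0.4210)) = 2.44 s.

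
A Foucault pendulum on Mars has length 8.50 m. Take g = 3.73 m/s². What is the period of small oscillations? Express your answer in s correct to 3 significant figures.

9.48 s

T = 2π√(L/g) = 2π√(8.50/3.73) = 2π × 1.510 = 9.48 s.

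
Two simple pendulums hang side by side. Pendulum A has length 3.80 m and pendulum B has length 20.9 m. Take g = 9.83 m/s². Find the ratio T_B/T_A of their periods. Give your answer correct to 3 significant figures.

T ∝ √L, so T_B/T_A = √(L_B/L_A) = √(20.9/3.80) = 2.35.

2.35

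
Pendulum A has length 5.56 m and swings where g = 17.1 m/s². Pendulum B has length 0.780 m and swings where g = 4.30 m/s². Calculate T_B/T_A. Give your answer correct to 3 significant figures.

0.747

T = 2π√(L/g), so T_B/T_A = √((L_B/g_B)/(L_A/g_A)) = √((0.780/4.30)/(5.56/17.1)) = 0.747.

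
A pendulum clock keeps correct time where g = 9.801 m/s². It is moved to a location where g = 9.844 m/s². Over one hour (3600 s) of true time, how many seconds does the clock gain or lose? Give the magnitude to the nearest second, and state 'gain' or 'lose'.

gain 8 s

The clock's period scales as T ∝ 1/√g, so T'/T = √(9.801/9.844) = 0.997814.
In 3600 s of true time the clock registers 3600/0.997814 = 3607.9 s, so it gains 8 s.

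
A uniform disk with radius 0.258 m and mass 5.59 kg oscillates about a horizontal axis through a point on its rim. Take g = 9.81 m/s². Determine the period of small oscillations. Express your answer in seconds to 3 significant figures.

I_cm = ½mr² = 0.1860 kg·m². The pivot is at distance d = 0.258 m from the centre of mass.
By the parallel-axis theorem, I = I_cm + md² = 0.1860 + 0.3721 = 0.5581 kg·m².
T = 2π√(I/(mgd)) = 2π√(0.5581/(5.59 × 9.81 × 0.258)) = 1.25 s.

1.25 s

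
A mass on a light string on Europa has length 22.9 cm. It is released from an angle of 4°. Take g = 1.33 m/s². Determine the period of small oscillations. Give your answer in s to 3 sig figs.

T = 2π√(L/g) = 2π√(0.229/1.33) = 2π × 0.4149 = 2.61 s.

2.61 s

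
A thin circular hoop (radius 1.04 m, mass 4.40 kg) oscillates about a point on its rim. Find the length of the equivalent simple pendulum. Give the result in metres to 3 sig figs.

The equivalent simple-pendulum length is L_eq = I/(md), where I is about the pivot and d = 1.040 m.
I_cm = mR² = 4.759 kg·m², so I = I_cm + md² = 4.759 + 4.759 = 9.518 kg·m².
L_eq = 9.518/(4.40 × 1.040) = 2.08 m.

2.08 m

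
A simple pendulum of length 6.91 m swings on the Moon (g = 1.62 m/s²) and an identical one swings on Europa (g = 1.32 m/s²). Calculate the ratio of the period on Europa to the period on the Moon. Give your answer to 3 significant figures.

1.11

T ∝ 1/√g, so T₂/T₁ = √(g₁/g₂) = √(1.62/1.32) = 1.11.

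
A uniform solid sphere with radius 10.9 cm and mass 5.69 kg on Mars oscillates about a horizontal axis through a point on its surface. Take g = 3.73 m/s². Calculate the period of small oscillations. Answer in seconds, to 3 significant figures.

I_cm = (2/5)mr² = 0.02704 kg·m². The pivot is at distance d = 0.109 m from the centre of mass.
By the parallel-axis theorem, I = I_cm + md² = 0.02704 + 0.06760 = 0.09464 kg·m².
T = 2π√(I/(mgd)) = 2π√(0.09464/(5.69 × 3.73 × 0.109)) = 1.27 s.

1.27 s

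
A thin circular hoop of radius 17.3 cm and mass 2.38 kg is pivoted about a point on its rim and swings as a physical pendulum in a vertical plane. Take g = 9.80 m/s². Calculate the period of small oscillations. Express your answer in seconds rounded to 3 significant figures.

I_cm = mr² = 0.07123 kg·m². The pivot is at distance d = 0.173 m from the centre of mass.
By the parallel-axis theorem, I = I_cm + md² = 0.07123 + 0.07123 = 0.1425 kg·m².
T = 2π√(I/(mgd)) = 2π√(0.1425/(2.38 × 9.80 × 0.173)) = 1.18 s.

1.18 s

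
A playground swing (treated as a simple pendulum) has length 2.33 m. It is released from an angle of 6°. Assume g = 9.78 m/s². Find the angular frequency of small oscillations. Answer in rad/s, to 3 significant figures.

2.05 rad/s

ω = √(g/L) = √(9.78/2.33) = 2.05 rad/s.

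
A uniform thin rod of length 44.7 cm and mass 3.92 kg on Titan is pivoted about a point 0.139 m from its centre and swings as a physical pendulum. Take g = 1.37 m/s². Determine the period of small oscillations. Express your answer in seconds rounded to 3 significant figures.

For a physical pendulum T = 2π√(I/(mgd)), with d = 0.1390 m from pivot to centre of mass.
I_cm = mL²/12 = 3.92 × 0.447²/12 = 0.06527 kg·m²; I = I_cm + md² = 0.06527 + 3.92 × 0.1390² = 0.1410 kg·m².
T = 2π√(0.1410/(3.92 × 1.37 × 0.1390)) = 2.73 s.

2.73 s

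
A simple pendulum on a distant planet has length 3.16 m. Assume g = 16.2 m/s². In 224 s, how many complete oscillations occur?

80

T = 2π√(L/g) = 2π√(3.16/16.2) = 2.775 s.
Number of complete oscillations = ⌊224/2.775⌋ = ⌊80.72⌋ = 80.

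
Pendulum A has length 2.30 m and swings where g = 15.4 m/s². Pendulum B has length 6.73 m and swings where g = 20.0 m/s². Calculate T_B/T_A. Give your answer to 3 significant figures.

1.50

T = 2π√(L/g), so T_B/T_A = √((L_B/g_B)/(L_A/g_A)) = √((6.73/20.0)/(2.30/15.4)) = 1.50.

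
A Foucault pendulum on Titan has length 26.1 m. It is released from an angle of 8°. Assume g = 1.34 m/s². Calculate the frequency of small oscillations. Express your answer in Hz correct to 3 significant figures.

0.0361 Hz

T = 2π√(L/g) = 2π√(26.1/1.34) = 27.73 s, so f = 1/T = 0.0361 Hz.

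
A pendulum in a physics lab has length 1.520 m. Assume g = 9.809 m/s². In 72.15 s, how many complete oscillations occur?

T = 2π√(L/g) = 2π√(1.520/9.809) = 2.4734 s.
Number of complete oscillations = ⌊72.15/2.4734⌋ = ⌊29.171⌋ = 29.

29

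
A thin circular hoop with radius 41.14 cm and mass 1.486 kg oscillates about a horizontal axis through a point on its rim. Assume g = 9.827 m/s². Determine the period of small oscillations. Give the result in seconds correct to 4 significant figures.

1.818 s

I_cm = mr² = 0.25151 kg·m². The pivot is at distance d = 0.4114 m from the centre of mass.
By the parallel-axis theorem, I = I_cm + md² = 0.25151 + 0.25151 = 0.50301 kg·m².
T = 2π√(I/(mgd)) = 2π√(0.50301/(1.486 × 9.827 × 0.4114)) = 1.818 s.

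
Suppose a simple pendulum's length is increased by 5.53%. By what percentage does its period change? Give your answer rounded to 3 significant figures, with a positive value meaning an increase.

2.73%

T ∝ √L, so T'/T = √(1.055) = 1.027.
Percentage change in T = (1.027 − 1) × 100% = 2.73%.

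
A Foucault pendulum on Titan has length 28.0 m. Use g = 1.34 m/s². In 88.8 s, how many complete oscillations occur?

3

T = 2π√(L/g) = 2π√(28.0/1.34) = 28.72 s.
Number of complete oscillations = ⌊88.8/28.72⌋ = ⌊3.092⌋ = 3.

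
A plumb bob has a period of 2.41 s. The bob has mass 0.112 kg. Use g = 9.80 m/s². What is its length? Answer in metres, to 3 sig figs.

1.44 m

From T = 2π√(L/g), L = gT²/(4π²) = 9.80 × 2.410²/(4π²) = 1.44 m.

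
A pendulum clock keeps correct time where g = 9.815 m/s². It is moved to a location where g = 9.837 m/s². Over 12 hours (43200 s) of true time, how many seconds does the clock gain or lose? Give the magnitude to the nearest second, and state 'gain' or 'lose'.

The clock's period scales as T ∝ 1/√g, so T'/T = √(9.815/9.837) = 0.998881.
In 43200 s of true time the clock registers 43200/0.998881 = 43248.4 s, so it gains 48 s.

gain 48 s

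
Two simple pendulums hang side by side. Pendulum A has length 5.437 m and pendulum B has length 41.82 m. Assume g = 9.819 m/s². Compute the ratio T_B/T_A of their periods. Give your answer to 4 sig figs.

2.773

T ∝ √L, so T_B/T_A = √(L_B/L_A) = √(41.82/5.437) = 2.773.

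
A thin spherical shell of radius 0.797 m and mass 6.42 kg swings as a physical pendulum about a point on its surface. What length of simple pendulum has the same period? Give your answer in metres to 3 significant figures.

1.33 m

The equivalent simple-pendulum length is L_eq = I/(md), where I is about the pivot and d = 0.7970 m.
I_cm = (2/3)mR² = 2.719 kg·m², so I = I_cm + md² = 2.719 + 4.078 = 6.797 kg·m².
L_eq = 6.797/(6.42 × 0.7970) = 1.33 m.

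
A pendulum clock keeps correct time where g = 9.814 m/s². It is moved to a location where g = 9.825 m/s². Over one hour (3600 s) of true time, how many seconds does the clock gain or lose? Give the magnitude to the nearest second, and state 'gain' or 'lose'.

gain 2 s

The clock's period scales as T ∝ 1/√g, so T'/T = √(9.814/9.825) = 0.999440.
In 3600 s of true time the clock registers 3600/0.999440 = 3602.0 s, so it gains 2 s.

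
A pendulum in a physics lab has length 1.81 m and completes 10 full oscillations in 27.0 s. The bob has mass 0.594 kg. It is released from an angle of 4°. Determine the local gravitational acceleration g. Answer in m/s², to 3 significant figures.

9.80 m/s²

T = 27.0/10 = 2.700 s.
From T = 2π√(L/g), g = 4π²L/T² = 4π² × 1.81/2.700² = 9.80 m/s².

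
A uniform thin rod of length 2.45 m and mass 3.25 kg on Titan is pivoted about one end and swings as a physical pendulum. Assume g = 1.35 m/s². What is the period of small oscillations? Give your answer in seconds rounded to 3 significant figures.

6.91 s

For a physical pendulum T = 2π√(I/(mgd)), with d = 1.225 m from pivot to centre of mass.
I_cm = mL²/12 = 3.25 × 2.45²/12 = 1.626 kg·m²; I = I_cm + md² = 1.626 + 3.25 × 1.225² = 6.503 kg·m².
T = 2π√(6.503/(3.25 × 1.35 × 1.225)) = 6.91 s.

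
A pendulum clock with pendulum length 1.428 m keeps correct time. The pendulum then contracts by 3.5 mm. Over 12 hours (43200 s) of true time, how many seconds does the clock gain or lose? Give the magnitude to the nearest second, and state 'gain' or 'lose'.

T ∝ √L, so T'/T = √(1.42450/1.428) = 0.998774.
In 43200 s of true time the clock registers 43200/0.998774 = 43253.0 s, so it gains 53 s.

gain 53 s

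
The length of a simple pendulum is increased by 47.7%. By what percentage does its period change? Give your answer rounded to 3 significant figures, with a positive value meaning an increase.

21.5%

T ∝ √L, so T'/T = √(1.477) = 1.215.
Percentage change in T = (1.215 − 1) × 100% = 21.5%.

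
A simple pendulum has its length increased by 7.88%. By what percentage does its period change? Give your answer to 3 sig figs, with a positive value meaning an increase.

3.87%

T ∝ √L, so T'/T = √(1.079) = 1.039.
Percentage change in T = (1.039 − 1) × 100% = 3.87%.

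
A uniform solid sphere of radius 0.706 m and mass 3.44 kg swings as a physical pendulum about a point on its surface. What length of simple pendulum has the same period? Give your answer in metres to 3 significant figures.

The equivalent simple-pendulum length is L_eq = I/(md), where I is about the pivot and d = 0.7060 m.
I_cm = (2/5)mR² = 0.6858 kg·m², so I = I_cm + md² = 0.6858 + 1.715 = 2.400 kg·m².
L_eq = 2.400/(3.44 × 0.7060) = 0.988 m.

0.988 m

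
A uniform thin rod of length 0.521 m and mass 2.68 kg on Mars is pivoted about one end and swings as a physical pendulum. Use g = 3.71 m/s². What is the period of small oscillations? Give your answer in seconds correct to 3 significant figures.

For a physical pendulum T = 2π√(I/(mgd)), with d = 0.2605 m from pivot to centre of mass.
I_cm = mL²/12 = 2.68 × 0.521²/12 = 0.06062 kg·m²; I = I_cm + md² = 0.06062 + 2.68 × 0.2605² = 0.2425 kg·m².
T = 2π√(0.2425/(2.68 × 3.71 × 0.2605)) = 1.92 s.

1.92 s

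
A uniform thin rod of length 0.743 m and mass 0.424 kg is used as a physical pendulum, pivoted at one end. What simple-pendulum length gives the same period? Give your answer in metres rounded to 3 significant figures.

The equivalent simple-pendulum length is L_eq = I/(md), where I is about the pivot and d = 0.3715 m.
I_cm = (1/12)mL² = 0.01951 kg·m², so I = I_cm + md² = 0.01951 + 0.05852 = 0.07802 kg·m².
L_eq = 0.07802/(0.424 × 0.3715) = 0.495 m.

0.495 m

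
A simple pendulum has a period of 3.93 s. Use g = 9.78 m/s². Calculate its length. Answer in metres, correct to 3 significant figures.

From T = 2π√(L/g), L = gT²/(4π²) = 9.78 × 3.930²/(4π²) = 3.83 m.

3.83 m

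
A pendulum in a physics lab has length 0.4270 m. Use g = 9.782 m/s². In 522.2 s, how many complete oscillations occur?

397

T = 2π√(L/g) = 2π√(0.4270/9.782) = 1.3127 s.
Number of complete oscillations = ⌊522.2/1.3127⌋ = ⌊397.79⌋ = 397.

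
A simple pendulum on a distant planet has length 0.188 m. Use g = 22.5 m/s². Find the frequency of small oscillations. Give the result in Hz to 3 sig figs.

1.74 Hz

T = 2π√(L/g) = 2π√(0.188/22.5) = 0.5743 s, so f = 1/T = 1.74 Hz.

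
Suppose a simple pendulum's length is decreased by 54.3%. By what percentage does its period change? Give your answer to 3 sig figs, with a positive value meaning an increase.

-32.4%

T ∝ √L, so T'/T = √(0.4570) = 0.6760.
Percentage change in T = (0.6760 − 1) × 100% = -32.4%.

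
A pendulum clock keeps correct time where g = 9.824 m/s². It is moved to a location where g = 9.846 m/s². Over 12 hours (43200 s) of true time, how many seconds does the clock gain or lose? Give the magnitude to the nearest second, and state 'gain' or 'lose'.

The clock's period scales as T ∝ 1/√g, so T'/T = √(9.824/9.846) = 0.998882.
In 43200 s of true time the clock registers 43200/0.998882 = 43248.3 s, so it gains 48 s.

gain 48 s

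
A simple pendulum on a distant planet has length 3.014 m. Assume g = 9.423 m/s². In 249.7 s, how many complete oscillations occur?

70

T = 2π√(L/g) = 2π√(3.014/9.423) = 3.5535 s.
Number of complete oscillations = ⌊249.7/3.5535⌋ = ⌊70.269⌋ = 70.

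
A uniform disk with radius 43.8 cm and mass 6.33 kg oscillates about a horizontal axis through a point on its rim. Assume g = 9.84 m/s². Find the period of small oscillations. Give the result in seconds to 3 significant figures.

1.62 s

I_cm = ½mr² = 0.6072 kg·m². The pivot is at distance d = 0.438 m from the centre of mass.
By the parallel-axis theorem, I = I_cm + md² = 0.6072 + 1.214 = 1.822 kg·m².
T = 2π√(I/(mgd)) = 2π√(1.822/(6.33 × 9.84 × 0.438)) = 1.62 s.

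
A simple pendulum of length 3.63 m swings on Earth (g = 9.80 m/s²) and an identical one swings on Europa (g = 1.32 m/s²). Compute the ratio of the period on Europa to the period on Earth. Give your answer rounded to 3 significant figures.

T ∝ 1/√g, so T₂/T₁ = √(g₁/g₂) = √(9.80/1.32) = 2.72.

2.72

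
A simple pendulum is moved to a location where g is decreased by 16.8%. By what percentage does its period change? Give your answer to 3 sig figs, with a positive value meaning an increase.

T ∝ 1/√g, so T'/T = 1/√(0.8320) = 1.096.
Percentage change in T = (1.096 − 1) × 100% = 9.63%.

9.63%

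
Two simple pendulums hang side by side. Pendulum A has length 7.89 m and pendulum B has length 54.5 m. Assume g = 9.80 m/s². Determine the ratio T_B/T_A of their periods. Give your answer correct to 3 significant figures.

2.63

T ∝ √L, so T_B/T_A = √(L_B/L_A) = √(54.5/7.89) = 2.63.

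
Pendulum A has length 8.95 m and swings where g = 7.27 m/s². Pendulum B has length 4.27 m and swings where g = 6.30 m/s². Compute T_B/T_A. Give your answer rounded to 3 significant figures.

T = 2π√(L/g), so T_B/T_A = √((L_B/g_B)/(L_A/g_A)) = √((4.27/6.30)/(8.95/7.27)) = 0.742.

0.742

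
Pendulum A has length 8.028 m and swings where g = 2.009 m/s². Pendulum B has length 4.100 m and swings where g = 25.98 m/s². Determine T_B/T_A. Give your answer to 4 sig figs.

T = 2π√(L/g), so T_B/T_A = √((L_B/g_B)/(L_A/g_A)) = √((4.100/25.98)/(8.028/2.009)) = 0.1987.

0.1987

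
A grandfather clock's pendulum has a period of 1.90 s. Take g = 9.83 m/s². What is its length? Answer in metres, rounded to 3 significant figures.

From T = 2π√(L/g), L = gT²/(4π²) = 9.83 × 1.900²/(4π²) = 0.899 m.

0.899 m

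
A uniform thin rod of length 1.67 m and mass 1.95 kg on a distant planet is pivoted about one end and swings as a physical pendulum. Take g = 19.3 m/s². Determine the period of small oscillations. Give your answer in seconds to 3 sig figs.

For a physical pendulum T = 2π√(I/(mgd)), with d = 0.8350 m from pivot to centre of mass.
I_cm = mL²/12 = 1.95 × 1.67²/12 = 0.4532 kg·m²; I = I_cm + md² = 0.4532 + 1.95 × 0.8350² = 1.813 kg·m².
T = 2π√(1.813/(1.95 × 19.3 × 0.8350)) = 1.51 s.

1.51 s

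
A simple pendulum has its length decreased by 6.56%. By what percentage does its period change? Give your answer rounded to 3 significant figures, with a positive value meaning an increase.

T ∝ √L, so T'/T = √(0.9344) = 0.9666.
Percentage change in T = (0.9666 − 1) × 100% = -3.34%.

-3.34%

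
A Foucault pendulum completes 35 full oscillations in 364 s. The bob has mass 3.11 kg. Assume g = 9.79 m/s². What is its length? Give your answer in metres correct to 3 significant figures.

26.8 m

T = 364/35 = 10.40 s.
From T = 2π√(L/g), L = gT²/(4π²) = 9.79 × 10.40²/(4π²) = 26.8 m.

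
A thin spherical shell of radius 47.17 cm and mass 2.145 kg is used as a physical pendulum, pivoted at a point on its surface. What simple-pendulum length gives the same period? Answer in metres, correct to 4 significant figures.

0.7862 m

The equivalent simple-pendulum length is L_eq = I/(md), where I is about the pivot and d = 0.47170 m.
I_cm = (2/3)mR² = 0.31818 kg·m², so I = I_cm + md² = 0.31818 + 0.47726 = 0.79544 kg·m².
L_eq = 0.79544/(2.145 × 0.47170) = 0.7862 m.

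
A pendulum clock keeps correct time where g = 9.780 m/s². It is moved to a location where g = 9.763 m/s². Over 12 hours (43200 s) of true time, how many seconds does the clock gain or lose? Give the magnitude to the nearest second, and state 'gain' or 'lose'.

The clock's period scales as T ∝ 1/√g, so T'/T = √(9.780/9.763) = 1.00087.
In 43200 s of true time the clock registers 43200/1.00087 = 43162.4 s, so it loses 38 s.

lose 38 s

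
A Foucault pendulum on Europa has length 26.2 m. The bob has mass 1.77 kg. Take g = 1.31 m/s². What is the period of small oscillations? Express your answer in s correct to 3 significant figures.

28.1 s

T = 2π√(L/g) = 2π√(26.2/1.31) = 2π × 4.472 = 28.1 s.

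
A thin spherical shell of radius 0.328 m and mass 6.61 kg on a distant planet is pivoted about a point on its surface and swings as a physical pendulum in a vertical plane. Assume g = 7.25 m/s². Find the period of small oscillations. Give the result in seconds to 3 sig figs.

1.73 s

I_cm = (2/3)mr² = 0.4741 kg·m². The pivot is at distance d = 0.328 m from the centre of mass.
By the parallel-axis theorem, I = I_cm + md² = 0.4741 + 0.7111 = 1.185 kg·m².
T = 2π√(I/(mgd)) = 2π√(1.185/(6.61 × 7.25 × 0.328)) = 1.73 s.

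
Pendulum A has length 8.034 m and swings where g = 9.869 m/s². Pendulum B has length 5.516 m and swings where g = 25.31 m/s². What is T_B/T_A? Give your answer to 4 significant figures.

T = 2π√(L/g), so T_B/T_A = √((L_B/g_B)/(L_A/g_A)) = √((5.516/25.31)/(8.034/9.869)) = 0.5174.

0.5174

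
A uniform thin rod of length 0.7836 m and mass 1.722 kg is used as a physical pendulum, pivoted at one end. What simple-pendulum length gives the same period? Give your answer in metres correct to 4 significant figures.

The equivalent simple-pendulum length is L_eq = I/(md), where I is about the pivot and d = 0.39180 m.
I_cm = (1/12)mL² = 0.088113 kg·m², so I = I_cm + md² = 0.088113 + 0.26434 = 0.35245 kg·m².
L_eq = 0.35245/(1.722 × 0.39180) = 0.5224 m.

0.5224 m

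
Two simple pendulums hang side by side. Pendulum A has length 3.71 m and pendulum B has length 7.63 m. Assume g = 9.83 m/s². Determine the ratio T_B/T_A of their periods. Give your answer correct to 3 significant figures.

T ∝ √L, so T_B/T_A = √(L_B/L_A) = √(7.63/3.71) = 1.43.

1.43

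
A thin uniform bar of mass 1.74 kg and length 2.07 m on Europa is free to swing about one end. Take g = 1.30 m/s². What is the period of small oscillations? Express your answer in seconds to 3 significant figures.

For a physical pendulum T = 2π√(I/(mgd)), with d = 1.035 m from pivot to centre of mass.
I_cm = mL²/12 = 1.74 × 2.07²/12 = 0.6213 kg·m²; I = I_cm + md² = 0.6213 + 1.74 × 1.035² = 2.485 kg·m².
T = 2π√(2.485/(1.74 × 1.30 × 1.035)) = 6.47 s.

6.47 s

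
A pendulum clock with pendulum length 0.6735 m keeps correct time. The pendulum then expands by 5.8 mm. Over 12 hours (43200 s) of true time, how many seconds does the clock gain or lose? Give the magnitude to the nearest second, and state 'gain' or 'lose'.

T ∝ √L, so T'/T = √(0.67930/0.6735) = 1.00430.
In 43200 s of true time the clock registers 43200/1.00430 = 43015.2 s, so it loses 185 s.

lose 185 s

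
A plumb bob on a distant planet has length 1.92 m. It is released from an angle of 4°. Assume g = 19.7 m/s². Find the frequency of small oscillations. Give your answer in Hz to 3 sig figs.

0.510 Hz

T = 2π√(L/g) = 2π√(1.92/19.7) = 1.962 s, so f = 1/T = 0.510 Hz.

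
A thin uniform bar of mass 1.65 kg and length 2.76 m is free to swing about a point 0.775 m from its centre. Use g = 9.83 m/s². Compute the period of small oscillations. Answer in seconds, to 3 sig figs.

2.53 s

For a physical pendulum T = 2π√(I/(mgd)), with d = 0.7750 m from pivot to centre of mass.
I_cm = mL²/12 = 1.65 × 2.76²/12 = 1.047 kg·m²; I = I_cm + md² = 1.047 + 1.65 × 0.7750² = 2.038 kg·m².
T = 2π√(2.038/(1.65 × 9.83 × 0.7750)) = 2.53 s.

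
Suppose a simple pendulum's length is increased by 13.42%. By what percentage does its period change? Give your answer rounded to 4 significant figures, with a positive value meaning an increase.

T ∝ √L, so T'/T = √(1.1342) = 1.0650.
Percentage change in T = (1.0650 − 1) × 100% = 6.499%.

6.499%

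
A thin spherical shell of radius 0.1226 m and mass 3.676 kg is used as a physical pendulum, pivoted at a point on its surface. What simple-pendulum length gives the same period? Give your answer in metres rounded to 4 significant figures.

The equivalent simple-pendulum length is L_eq = I/(md), where I is about the pivot and d = 0.12260 m.
I_cm = (2/3)mR² = 0.036835 kg·m², so I = I_cm + md² = 0.036835 + 0.055253 = 0.092088 kg·m².
L_eq = 0.092088/(3.676 × 0.12260) = 0.2043 m.

0.2043 m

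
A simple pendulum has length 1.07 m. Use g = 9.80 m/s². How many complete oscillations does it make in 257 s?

123

T = 2π√(L/g) = 2π√(1.07/9.80) = 2.076 s.
Number of complete oscillations = ⌊257/2.076⌋ = ⌊123.8⌋ = 123.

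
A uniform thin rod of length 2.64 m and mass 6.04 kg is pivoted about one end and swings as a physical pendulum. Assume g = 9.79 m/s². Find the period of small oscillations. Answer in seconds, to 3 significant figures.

For a physical pendulum T = 2π√(I/(mgd)), with d = 1.320 m from pivot to centre of mass.
I_cm = mL²/12 = 6.04 × 2.64²/12 = 3.508 kg·m²; I = I_cm + md² = 3.508 + 6.04 × 1.320² = 14.03 kg·m².
T = 2π√(14.03/(6.04 × 9.79 × 1.320)) = 2.66 s.

2.66 s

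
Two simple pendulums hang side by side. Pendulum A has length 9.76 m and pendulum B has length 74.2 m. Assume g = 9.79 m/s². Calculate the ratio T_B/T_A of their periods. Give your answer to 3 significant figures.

T ∝ √L, so T_B/T_A = √(L_B/L_A) = √(74.2/9.76) = 2.76.

2.76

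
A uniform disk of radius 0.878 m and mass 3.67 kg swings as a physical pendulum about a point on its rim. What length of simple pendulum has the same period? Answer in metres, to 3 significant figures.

1.32 m

The equivalent simple-pendulum length is L_eq = I/(md), where I is about the pivot and d = 0.8780 m.
I_cm = ½mR² = 1.415 kg·m², so I = I_cm + md² = 1.415 + 2.829 = 4.244 kg·m².
L_eq = 4.244/(3.67 × 0.8780) = 1.32 m.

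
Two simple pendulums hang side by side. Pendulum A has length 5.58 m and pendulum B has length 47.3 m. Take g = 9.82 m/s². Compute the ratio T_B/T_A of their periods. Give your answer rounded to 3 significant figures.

T ∝ √L, so T_B/T_A = √(L_B/L_A) = √(47.3/5.58) = 2.91.

2.91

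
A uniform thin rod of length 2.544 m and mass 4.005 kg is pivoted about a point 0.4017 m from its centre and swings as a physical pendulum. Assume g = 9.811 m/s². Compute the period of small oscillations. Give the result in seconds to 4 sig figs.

For a physical pendulum T = 2π√(I/(mgd)), with d = 0.40170 m from pivot to centre of mass.
I_cm = mL²/12 = 4.005 × 2.544²/12 = 2.1600 kg·m²; I = I_cm + md² = 2.1600 + 4.005 × 0.40170² = 2.8063 kg·m².
T = 2π√(2.8063/(4.005 × 9.811 × 0.40170)) = 2.649 s.

2.649 s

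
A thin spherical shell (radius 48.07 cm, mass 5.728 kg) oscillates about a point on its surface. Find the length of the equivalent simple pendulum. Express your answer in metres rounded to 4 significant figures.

The equivalent simple-pendulum length is L_eq = I/(md), where I is about the pivot and d = 0.48070 m.
I_cm = (2/3)mR² = 0.88239 kg·m², so I = I_cm + md² = 0.88239 + 1.3236 = 2.2060 kg·m².
L_eq = 2.2060/(5.728 × 0.48070) = 0.8012 m.

0.8012 m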